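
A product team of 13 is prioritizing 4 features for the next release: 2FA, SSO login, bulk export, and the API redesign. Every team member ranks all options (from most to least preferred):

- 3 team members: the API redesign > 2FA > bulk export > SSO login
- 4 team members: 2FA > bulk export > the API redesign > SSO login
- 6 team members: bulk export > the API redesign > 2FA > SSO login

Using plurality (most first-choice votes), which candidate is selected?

First-place votes: 2FA 4, SSO login 0, bulk export 6, the API redesign 3.
bulk export has the most first-place votes.

bulk export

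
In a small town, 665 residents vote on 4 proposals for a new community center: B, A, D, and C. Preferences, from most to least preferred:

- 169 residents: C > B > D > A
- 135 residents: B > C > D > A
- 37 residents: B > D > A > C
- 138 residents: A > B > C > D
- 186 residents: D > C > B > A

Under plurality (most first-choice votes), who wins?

D

First-place votes: B 172, A 138, D 186, C 169.
D has the most first-place votes.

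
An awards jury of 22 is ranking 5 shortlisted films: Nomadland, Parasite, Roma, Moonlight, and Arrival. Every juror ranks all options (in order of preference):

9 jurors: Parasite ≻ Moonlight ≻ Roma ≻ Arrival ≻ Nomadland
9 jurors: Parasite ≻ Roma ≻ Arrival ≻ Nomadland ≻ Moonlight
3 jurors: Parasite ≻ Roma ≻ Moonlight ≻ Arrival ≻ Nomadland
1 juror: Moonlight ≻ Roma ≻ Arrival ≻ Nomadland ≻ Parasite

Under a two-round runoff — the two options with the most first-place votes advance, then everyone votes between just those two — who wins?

Round 1 first-place votes: Nomadland 0, Parasite 21, Roma 0, Moonlight 1, Arrival 0.
Parasite and Moonlight advance.
Runoff: Parasite is preferred to Moonlight by 21 voters; Moonlight by 1.
Parasite wins the runoff.

Parasite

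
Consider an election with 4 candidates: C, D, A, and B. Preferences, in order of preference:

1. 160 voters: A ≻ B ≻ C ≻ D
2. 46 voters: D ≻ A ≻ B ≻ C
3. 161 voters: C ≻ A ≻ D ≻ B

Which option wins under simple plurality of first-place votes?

C

First-place votes: C 161, D 46, A 160, B 0.
C has the most first-place votes.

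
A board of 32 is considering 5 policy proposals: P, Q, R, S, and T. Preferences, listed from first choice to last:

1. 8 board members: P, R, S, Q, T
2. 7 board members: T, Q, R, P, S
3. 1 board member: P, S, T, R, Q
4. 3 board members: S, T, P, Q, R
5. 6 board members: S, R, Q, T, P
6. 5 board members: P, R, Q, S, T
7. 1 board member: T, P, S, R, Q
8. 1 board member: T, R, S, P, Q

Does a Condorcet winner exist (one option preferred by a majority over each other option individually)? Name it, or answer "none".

none

Checking pairwise contests:
T beats P 18–14.
P beats Q 19–13.
P beats R 18–14.
P beats S 22–10.
Q beats T 19–13.
Every option loses at least one head-to-head, so there is no Condorcet winner.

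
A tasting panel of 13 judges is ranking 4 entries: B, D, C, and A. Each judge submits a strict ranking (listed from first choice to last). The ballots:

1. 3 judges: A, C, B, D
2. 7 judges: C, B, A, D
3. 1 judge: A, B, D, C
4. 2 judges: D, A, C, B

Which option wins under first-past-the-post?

First-place votes: B 0, D 2, C 7, A 4.
C has the most first-place votes.

C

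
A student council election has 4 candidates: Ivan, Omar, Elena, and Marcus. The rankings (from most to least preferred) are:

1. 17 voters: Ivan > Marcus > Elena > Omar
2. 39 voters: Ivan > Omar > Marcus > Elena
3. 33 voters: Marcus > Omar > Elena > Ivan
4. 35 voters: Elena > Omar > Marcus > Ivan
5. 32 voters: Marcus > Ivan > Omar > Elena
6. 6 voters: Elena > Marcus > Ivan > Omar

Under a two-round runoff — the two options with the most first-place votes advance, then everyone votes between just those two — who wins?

Marcus

Round 1 first-place votes: Ivan 56, Omar 0, Elena 41, Marcus 65.
Marcus and Ivan advance.
Runoff: Marcus is preferred to Ivan by 106 voters; Ivan by 56.
Marcus wins the runoff.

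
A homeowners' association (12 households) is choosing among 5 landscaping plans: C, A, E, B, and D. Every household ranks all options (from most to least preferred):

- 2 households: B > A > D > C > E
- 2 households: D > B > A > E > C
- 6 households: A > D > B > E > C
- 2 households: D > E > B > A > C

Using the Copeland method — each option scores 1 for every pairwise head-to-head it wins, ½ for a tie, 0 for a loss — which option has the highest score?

A

C: loses to A, E, B, and D → score 0.
A: beats C, E, and D; ties B → score 3.5.
E: beats C; loses to A, B, and D → score 1.
B: beats C and E; ties A; loses to D → score 2.5.
D: beats C, E, and B; loses to A → score 3.
A has the best pairwise record.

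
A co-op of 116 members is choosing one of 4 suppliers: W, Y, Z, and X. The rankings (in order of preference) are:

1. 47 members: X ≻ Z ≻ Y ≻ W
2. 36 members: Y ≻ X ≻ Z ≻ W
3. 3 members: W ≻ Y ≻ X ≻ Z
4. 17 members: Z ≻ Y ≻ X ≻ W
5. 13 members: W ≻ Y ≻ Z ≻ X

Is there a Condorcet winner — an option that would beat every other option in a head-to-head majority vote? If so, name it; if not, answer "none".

Checking pairwise contests:
Y beats W 100–16.
Z beats Y 64–52.
X beats Z 86–30.
Y beats X 69–47.
Every option loses at least one head-to-head, so there is no Condorcet winner.

none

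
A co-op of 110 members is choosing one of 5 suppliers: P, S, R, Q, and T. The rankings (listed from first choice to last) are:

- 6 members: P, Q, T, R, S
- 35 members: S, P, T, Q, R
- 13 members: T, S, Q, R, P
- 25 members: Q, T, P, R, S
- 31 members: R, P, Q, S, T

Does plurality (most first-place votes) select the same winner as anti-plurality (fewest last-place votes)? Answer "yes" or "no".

Plurality — first-place votes: P 6, S 35, R 31, Q 25, T 13. Winner: S.
Anti-plurality — last-place votes: P 13, S 31, R 35, Q 0, T 31. Winner: Q.
The two methods disagree.

no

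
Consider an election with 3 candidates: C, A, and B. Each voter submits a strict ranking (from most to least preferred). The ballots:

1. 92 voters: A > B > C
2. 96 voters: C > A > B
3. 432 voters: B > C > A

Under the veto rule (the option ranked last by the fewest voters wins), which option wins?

C

Last-place votes: C 92, A 432, B 96.
C is ranked last by the fewest voters, so C wins.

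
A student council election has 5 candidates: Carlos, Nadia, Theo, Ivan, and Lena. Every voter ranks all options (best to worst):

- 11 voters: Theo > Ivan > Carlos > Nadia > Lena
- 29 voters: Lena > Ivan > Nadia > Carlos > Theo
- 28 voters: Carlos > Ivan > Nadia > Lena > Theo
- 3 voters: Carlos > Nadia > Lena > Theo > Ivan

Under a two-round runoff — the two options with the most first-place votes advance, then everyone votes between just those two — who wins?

Round 1 first-place votes: Carlos 31, Nadia 0, Theo 11, Ivan 0, Lena 29.
Carlos and Lena advance.
Runoff: Carlos is preferred to Lena by 42 voters; Lena by 29.
Carlos wins the runoff.

Carlos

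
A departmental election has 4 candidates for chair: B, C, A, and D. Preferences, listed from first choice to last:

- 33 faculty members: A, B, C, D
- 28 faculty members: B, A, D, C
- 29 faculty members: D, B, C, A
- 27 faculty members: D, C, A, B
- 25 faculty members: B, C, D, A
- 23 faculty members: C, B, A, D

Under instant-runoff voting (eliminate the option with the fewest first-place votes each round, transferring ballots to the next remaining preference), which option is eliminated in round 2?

Round 1: B 53, C 23, A 33, D 56. Eliminate C.
Round 2: B 76, A 33, D 56. Eliminate A.

A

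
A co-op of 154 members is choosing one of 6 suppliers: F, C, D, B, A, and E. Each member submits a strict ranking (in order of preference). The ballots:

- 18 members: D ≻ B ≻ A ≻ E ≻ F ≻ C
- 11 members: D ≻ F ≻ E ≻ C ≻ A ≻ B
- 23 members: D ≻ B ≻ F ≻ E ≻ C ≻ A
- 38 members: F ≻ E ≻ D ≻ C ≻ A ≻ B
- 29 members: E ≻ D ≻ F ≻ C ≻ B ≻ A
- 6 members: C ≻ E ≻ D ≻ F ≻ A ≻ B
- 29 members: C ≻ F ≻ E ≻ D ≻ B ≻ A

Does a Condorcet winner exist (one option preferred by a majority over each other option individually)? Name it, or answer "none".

Checking pairwise contests:
D beats F 87–67.
F beats C 119–35.
E beats D 102–52.
F beats B 113–41.
F beats A 136–18.
F beats E 101–53.
Every option loses at least one head-to-head, so there is no Condorcet winner.

none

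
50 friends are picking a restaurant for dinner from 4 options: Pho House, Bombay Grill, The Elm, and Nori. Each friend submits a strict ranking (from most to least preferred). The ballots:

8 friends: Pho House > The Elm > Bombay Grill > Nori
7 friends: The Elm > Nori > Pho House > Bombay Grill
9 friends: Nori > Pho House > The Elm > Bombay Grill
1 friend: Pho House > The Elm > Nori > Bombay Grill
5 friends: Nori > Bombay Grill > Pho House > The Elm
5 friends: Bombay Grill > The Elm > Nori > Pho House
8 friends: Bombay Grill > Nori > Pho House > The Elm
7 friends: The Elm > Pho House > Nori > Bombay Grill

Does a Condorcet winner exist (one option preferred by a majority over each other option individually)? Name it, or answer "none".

none

Checking pairwise contests:
Nori beats Pho House 34–16.
Pho House beats Bombay Grill 32–18.
Pho House beats The Elm 31–19.
The Elm beats Nori 28–22.
Every option loses at least one head-to-head, so there is no Condorcet winner.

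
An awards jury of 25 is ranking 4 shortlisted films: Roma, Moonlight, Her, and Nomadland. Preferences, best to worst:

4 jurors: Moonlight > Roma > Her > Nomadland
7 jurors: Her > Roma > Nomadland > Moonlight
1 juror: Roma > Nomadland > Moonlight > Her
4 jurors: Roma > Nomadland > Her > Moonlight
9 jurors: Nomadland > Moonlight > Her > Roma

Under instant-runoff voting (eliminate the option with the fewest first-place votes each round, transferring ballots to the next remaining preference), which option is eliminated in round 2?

Her

Round 1: Roma 5, Moonlight 4, Her 7, Nomadland 9. Eliminate Moonlight.
Round 2: Roma 9, Her 7, Nomadland 9. Eliminate Her.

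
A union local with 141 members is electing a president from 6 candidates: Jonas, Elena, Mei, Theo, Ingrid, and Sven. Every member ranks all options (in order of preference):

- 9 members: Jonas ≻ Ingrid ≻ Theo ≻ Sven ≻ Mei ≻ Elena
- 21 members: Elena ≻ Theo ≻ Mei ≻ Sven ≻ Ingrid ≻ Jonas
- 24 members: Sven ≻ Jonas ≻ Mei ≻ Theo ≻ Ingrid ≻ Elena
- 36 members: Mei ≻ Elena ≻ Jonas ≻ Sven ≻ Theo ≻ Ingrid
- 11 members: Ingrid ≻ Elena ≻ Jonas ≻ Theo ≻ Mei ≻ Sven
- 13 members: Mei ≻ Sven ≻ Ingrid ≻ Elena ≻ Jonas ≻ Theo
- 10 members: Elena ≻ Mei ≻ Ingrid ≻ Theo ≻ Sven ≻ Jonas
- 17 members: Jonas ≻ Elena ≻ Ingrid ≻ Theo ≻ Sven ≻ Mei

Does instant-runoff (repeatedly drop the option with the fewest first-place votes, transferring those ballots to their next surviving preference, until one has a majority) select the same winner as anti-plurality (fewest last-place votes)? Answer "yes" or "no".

Instant-runoff — R1 Jonas 26, Elena 31, Mei 49, Theo 0, Ingrid 11, Sven 24 (Theo out); R2 Jonas 26, Elena 31, Mei 49, Ingrid 11, Sven 24 (Ingrid out); R3 Jonas 26, Elena 42, Mei 49, Sven 24 (Sven out); R4 Jonas 50, Elena 42, Mei 49 (Elena out); R5 Jonas 61, Mei 80 (Mei winner). Winner: Mei.
Anti-plurality — last-place votes: Jonas 31, Elena 33, Mei 17, Theo 13, Ingrid 36, Sven 11. Winner: Sven.
The two methods disagree.

no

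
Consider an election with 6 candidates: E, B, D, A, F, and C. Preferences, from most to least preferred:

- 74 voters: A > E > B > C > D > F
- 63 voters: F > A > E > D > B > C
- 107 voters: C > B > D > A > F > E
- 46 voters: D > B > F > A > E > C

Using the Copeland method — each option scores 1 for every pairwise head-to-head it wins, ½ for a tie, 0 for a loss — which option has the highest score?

B

E: beats C; loses to B, D, A, and F → score 1.
B: beats E, D, A, F, and C → score 5.
D: beats E, A, and F; loses to B and C → score 3.
A: beats E, F, and C; loses to B and D → score 3.
F: beats E; loses to B, D, A, and C → score 1.
C: beats D and F; loses to E, B, and A → score 2.
B has the best pairwise record.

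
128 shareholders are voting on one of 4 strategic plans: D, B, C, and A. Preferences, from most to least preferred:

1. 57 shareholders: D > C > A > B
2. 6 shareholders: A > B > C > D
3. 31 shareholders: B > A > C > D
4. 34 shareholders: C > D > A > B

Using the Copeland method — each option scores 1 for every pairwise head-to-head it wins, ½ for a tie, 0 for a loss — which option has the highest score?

D: beats B and A; loses to C → score 2.
B: loses to D, C, and A → score 0.
C: beats D, B, and A → score 3.
A: beats B; loses to D and C → score 1.
C has the best pairwise record.

C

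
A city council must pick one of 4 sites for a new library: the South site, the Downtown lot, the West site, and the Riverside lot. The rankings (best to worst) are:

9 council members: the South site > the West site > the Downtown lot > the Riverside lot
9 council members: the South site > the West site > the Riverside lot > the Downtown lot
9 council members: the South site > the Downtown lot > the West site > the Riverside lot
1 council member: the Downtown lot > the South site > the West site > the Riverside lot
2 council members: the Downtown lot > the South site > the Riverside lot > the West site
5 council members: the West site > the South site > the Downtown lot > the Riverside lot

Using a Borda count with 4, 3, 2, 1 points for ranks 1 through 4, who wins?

the South site

the South site: 9·4 + 9·4 + 9·4 + 1·3 + 2·3 + 5·3 = 132
the Downtown lot: 9·2 + 9·1 + 9·3 + 1·4 + 2·4 + 5·2 = 76
the West site: 9·3 + 9·3 + 9·2 + 1·2 + 2·1 + 5·4 = 96
the Riverside lot: 9·1 + 9·2 + 9·1 + 1·1 + 2·2 + 5·1 = 46
the South site has the highest Borda score (132).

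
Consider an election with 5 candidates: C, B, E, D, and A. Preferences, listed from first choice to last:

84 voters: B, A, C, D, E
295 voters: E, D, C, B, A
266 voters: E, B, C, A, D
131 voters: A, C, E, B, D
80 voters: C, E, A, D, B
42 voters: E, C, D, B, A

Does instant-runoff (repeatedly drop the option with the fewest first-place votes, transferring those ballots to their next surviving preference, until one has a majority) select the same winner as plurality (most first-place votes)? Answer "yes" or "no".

Instant-runoff — R1 C 80, B 84, E 603, D 0, A 131 (E winner). Winner: E.
Plurality — first-place votes: C 80, B 84, E 603, D 0, A 131. Winner: E.
The two methods agree.

yes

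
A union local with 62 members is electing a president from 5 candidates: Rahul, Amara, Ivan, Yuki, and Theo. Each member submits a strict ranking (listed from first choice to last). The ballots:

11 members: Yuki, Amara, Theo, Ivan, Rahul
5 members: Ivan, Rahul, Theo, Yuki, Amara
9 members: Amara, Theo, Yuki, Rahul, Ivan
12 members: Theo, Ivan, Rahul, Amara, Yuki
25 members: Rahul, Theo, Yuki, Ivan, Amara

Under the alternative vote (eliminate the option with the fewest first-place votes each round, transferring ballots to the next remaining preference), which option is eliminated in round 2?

Round 1: Rahul 25, Amara 9, Ivan 5, Yuki 11, Theo 12. Eliminate Ivan.
Round 2: Rahul 30, Amara 9, Yuki 11, Theo 12. Eliminate Amara.

Amara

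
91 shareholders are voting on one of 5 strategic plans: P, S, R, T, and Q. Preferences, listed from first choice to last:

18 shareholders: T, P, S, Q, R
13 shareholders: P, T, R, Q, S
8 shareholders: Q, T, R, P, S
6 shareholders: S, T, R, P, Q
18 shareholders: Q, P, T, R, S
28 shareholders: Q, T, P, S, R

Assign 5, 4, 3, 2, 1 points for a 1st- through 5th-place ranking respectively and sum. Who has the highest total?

P: 18·4 + 13·5 + 8·2 + 6·2 + 18·4 + 28·3 = 321
S: 18·3 + 13·1 + 8·1 + 6·5 + 18·1 + 28·2 = 179
R: 18·1 + 13·3 + 8·3 + 6·3 + 18·2 + 28·1 = 163
T: 18·5 + 13·4 + 8·4 + 6·4 + 18·3 + 28·4 = 364
Q: 18·2 + 13·2 + 8·5 + 6·1 + 18·5 + 28·5 = 338
T has the highest Borda score (364).

T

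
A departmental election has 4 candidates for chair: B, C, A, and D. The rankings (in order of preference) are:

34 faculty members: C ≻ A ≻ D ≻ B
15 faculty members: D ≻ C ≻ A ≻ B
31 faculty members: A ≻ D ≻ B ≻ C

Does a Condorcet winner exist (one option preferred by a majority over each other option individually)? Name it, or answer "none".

none

Checking pairwise contests:
C beats B 49–31.
D beats C 46–34.
C beats A 49–31.
A beats D 65–15.
Every option loses at least one head-to-head, so there is no Condorcet winner.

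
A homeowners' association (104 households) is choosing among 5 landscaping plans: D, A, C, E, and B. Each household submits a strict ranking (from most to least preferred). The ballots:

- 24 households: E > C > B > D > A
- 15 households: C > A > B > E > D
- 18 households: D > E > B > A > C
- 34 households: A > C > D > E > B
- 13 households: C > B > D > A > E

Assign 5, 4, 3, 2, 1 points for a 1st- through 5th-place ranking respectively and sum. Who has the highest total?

C

D: 24·2 + 15·1 + 18·5 + 34·3 + 13·3 = 294
A: 24·1 + 15·4 + 18·2 + 34·5 + 13·2 = 316
C: 24·4 + 15·5 + 18·1 + 34·4 + 13·5 = 390
E: 24·5 + 15·2 + 18·4 + 34·2 + 13·1 = 303
B: 24·3 + 15·3 + 18·3 + 34·1 + 13·4 = 257
C has the highest Borda score (390).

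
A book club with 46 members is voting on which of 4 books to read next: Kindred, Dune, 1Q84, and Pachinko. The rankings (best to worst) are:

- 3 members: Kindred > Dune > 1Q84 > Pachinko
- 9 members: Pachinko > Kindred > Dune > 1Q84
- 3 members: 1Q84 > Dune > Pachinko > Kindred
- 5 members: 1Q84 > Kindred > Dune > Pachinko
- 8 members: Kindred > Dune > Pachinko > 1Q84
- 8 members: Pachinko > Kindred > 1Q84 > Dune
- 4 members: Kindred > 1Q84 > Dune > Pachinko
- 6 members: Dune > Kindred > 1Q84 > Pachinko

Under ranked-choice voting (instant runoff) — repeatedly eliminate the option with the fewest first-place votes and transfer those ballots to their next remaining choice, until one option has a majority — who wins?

Kindred

Round 1: Kindred 15, Dune 6, 1Q84 8, Pachinko 17. Eliminate Dune.
Round 2: Kindred 21, 1Q84 8, Pachinko 17. Eliminate 1Q84.
Round 3: Kindred 26, Pachinko 20. Kindred has a majority.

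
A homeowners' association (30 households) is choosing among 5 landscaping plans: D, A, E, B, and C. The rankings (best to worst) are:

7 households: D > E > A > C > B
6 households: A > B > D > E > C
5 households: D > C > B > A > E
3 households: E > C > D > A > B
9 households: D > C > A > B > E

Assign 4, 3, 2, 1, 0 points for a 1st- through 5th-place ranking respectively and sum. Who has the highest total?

D: 7·4 + 6·2 + 5·4 + 3·2 + 9·4 = 102
A: 7·2 + 6·4 + 5·1 + 3·1 + 9·2 = 64
E: 7·3 + 6·1 + 5·0 + 3·4 + 9·0 = 39
B: 7·0 + 6·3 + 5·2 + 3·0 + 9·1 = 37
C: 7·1 + 6·0 + 5·3 + 3·3 + 9·3 = 58
D has the highest Borda score (102).

D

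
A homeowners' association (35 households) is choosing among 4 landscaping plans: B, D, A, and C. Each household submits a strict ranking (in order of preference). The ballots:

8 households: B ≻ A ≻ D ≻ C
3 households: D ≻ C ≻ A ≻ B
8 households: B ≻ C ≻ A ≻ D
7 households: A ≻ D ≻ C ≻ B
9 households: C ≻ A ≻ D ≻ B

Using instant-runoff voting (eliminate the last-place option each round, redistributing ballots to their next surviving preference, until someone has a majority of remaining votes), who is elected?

Round 1: B 16, D 3, A 7, C 9. Eliminate D.
Round 2: B 16, A 7, C 12. Eliminate A.
Round 3: B 16, C 19. C has a majority.

C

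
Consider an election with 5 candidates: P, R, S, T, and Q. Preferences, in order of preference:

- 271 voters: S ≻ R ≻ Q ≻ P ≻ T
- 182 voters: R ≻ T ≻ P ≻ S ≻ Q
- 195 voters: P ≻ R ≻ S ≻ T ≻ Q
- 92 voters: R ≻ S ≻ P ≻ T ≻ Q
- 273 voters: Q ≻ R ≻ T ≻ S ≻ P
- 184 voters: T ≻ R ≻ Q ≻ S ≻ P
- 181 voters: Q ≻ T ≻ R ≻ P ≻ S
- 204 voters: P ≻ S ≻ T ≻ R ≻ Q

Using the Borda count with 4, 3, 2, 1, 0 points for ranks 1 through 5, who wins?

R

P: 271·1 + 182·2 + 195·4 + 92·2 + 273·0 + 184·0 + 181·1 + 204·4 = 2596
R: 271·3 + 182·4 + 195·3 + 92·4 + 273·3 + 184·3 + 181·2 + 204·1 = 4431
S: 271·4 + 182·1 + 195·2 + 92·3 + 273·1 + 184·1 + 181·0 + 204·3 = 3001
T: 271·0 + 182·3 + 195·1 + 92·1 + 273·2 + 184·4 + 181·3 + 204·2 = 3066
Q: 271·2 + 182·0 + 195·0 + 92·0 + 273·4 + 184·2 + 181·4 + 204·0 = 2726
R has the highest Borda score (4431).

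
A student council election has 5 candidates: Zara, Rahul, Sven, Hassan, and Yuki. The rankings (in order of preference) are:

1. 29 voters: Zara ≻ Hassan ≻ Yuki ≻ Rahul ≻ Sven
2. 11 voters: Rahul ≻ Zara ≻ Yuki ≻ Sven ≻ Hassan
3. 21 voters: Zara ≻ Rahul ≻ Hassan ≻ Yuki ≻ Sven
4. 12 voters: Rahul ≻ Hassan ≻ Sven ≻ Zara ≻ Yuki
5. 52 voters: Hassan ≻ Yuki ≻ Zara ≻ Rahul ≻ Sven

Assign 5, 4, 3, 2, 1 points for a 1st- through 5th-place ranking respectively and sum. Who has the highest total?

Hassan

Zara: 29·5 + 11·4 + 21·5 + 12·2 + 52·3 = 474
Rahul: 29·2 + 11·5 + 21·4 + 12·5 + 52·2 = 361
Sven: 29·1 + 11·2 + 21·1 + 12·3 + 52·1 = 160
Hassan: 29·4 + 11·1 + 21·3 + 12·4 + 52·5 = 498
Yuki: 29·3 + 11·3 + 21·2 + 12·1 + 52·4 = 382
Hassan has the highest Borda score (498).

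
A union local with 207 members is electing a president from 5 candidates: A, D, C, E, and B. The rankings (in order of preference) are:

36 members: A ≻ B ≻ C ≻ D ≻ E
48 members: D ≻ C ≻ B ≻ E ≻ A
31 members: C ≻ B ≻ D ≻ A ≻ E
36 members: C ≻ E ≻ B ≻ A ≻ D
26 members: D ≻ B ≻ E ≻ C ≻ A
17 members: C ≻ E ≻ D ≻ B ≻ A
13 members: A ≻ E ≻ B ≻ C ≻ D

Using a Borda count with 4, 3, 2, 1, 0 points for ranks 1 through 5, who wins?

C

A: 36·4 + 48·0 + 31·1 + 36·1 + 26·0 + 17·0 + 13·4 = 263
D: 36·1 + 48·4 + 31·2 + 36·0 + 26·4 + 17·2 + 13·0 = 428
C: 36·2 + 48·3 + 31·4 + 36·4 + 26·1 + 17·4 + 13·1 = 591
E: 36·0 + 48·1 + 31·0 + 36·3 + 26·2 + 17·3 + 13·3 = 298
B: 36·3 + 48·2 + 31·3 + 36·2 + 26·3 + 17·1 + 13·2 = 490
C has the highest Borda score (591).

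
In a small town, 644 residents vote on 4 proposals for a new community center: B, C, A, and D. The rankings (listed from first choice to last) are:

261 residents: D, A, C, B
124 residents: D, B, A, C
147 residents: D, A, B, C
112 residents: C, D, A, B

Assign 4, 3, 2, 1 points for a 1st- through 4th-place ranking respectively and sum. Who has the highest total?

D

B: 261·1 + 124·3 + 147·2 + 112·1 = 1039
C: 261·2 + 124·1 + 147·1 + 112·4 = 1241
A: 261·3 + 124·2 + 147·3 + 112·2 = 1696
D: 261·4 + 124·4 + 147·4 + 112·3 = 2464
D has the highest Borda score (2464).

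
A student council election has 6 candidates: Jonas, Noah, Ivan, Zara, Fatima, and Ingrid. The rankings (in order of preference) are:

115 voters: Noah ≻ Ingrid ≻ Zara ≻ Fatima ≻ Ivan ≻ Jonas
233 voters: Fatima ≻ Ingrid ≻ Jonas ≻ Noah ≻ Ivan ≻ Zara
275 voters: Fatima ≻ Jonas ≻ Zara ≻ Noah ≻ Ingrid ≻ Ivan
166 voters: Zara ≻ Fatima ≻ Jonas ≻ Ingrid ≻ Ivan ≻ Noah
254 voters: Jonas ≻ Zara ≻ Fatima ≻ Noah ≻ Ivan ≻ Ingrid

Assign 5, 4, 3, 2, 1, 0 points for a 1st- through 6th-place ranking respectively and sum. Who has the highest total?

Fatima

Jonas: 115·0 + 233·3 + 275·4 + 166·3 + 254·5 = 3567
Noah: 115·5 + 233·2 + 275·2 + 166·0 + 254·2 = 2099
Ivan: 115·1 + 233·1 + 275·0 + 166·1 + 254·1 = 768
Zara: 115·3 + 233·0 + 275·3 + 166·5 + 254·4 = 3016
Fatima: 115·2 + 233·5 + 275·5 + 166·4 + 254·3 = 4196
Ingrid: 115·4 + 233·4 + 275·1 + 166·2 + 254·0 = 1999
Fatima has the highest Borda score (4196).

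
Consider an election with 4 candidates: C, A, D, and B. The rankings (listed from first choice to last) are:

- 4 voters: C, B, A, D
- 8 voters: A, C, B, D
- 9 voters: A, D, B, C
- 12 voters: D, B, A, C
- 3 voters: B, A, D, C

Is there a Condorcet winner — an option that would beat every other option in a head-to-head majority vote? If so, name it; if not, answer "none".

Checking pairwise contests:
A beats C 32–4.
B beats A 19–17.
A beats D 24–12.
D beats B 21–15.
Every option loses at least one head-to-head, so there is no Condorcet winner.

none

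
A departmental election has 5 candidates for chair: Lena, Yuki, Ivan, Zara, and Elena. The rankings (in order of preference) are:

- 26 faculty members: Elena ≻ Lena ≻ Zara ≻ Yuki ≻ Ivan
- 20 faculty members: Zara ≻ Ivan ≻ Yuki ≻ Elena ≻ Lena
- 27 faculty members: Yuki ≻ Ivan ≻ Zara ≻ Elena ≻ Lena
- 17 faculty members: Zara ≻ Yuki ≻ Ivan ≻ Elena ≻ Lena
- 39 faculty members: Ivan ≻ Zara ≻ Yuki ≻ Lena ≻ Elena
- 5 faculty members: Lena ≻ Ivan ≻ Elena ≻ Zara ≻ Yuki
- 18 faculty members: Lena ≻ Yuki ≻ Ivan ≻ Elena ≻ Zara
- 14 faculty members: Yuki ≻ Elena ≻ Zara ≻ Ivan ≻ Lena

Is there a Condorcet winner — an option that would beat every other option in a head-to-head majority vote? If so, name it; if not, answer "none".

none

Checking pairwise contests:
Yuki beats Lena 117–49.
Zara beats Yuki 107–59.
Yuki beats Ivan 102–64.
Ivan beats Zara 89–77.
Yuki beats Elena 135–31.
Every option loses at least one head-to-head, so there is no Condorcet winner.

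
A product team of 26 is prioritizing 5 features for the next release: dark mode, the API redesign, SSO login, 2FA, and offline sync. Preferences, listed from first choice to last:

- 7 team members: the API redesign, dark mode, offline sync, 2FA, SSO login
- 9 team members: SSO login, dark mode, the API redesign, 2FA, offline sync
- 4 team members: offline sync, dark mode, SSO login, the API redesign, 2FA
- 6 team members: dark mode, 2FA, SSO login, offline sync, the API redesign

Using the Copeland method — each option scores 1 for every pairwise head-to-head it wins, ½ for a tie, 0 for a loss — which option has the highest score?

dark mode: beats the API redesign, SSO login, 2FA, and offline sync → score 4.
the API redesign: beats 2FA and offline sync; loses to dark mode and SSO login → score 2.
SSO login: beats the API redesign and offline sync; ties 2FA; loses to dark mode → score 2.5.
2FA: beats offline sync; ties SSO login; loses to dark mode and the API redesign → score 1.5.
offline sync: loses to dark mode, the API redesign, SSO login, and 2FA → score 0.
dark mode has the best pairwise record.

dark mode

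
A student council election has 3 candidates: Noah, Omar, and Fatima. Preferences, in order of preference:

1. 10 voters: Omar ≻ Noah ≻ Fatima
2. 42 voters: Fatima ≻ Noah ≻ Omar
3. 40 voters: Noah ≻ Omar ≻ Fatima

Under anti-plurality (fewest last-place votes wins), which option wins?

Last-place votes: Noah 0, Omar 42, Fatima 50.
Noah is ranked last by the fewest voters, so Noah wins.

Noah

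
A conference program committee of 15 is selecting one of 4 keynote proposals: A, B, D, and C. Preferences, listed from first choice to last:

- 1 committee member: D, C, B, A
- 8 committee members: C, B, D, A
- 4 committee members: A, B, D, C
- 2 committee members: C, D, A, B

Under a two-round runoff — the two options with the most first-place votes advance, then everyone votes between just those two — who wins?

Round 1 first-place votes: A 4, B 0, D 1, C 10.
C and A advance.
Runoff: C is preferred to A by 11 voters; A by 4.
C wins the runoff.

C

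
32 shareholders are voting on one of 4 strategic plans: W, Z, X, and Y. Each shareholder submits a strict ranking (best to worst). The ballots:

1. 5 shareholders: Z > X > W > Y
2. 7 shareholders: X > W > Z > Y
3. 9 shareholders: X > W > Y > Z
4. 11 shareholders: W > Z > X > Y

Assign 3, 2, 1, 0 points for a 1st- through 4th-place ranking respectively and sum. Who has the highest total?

W

W: 5·1 + 7·2 + 9·2 + 11·3 = 70
Z: 5·3 + 7·1 + 9·0 + 11·2 = 44
X: 5·2 + 7·3 + 9·3 + 11·1 = 69
Y: 5·0 + 7·0 + 9·1 + 11·0 = 9
W has the highest Borda score (70).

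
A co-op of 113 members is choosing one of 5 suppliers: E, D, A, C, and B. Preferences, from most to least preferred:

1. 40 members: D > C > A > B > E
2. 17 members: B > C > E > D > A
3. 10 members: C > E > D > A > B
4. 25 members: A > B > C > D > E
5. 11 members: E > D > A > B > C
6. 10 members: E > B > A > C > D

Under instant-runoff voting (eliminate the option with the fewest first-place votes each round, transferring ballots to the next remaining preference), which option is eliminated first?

Round 1: E 21, D 40, A 25, C 10, B 17. Eliminate C.

C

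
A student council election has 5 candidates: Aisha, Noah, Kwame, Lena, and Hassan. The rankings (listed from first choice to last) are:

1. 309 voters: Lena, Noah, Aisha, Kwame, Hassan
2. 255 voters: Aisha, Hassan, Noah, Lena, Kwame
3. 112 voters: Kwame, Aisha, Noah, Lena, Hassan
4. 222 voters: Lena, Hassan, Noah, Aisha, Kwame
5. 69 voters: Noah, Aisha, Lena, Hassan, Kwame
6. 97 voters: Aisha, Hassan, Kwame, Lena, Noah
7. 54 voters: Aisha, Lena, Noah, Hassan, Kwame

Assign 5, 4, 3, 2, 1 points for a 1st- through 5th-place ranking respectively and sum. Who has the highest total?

Aisha: 309·3 + 255·5 + 112·4 + 222·2 + 69·4 + 97·5 + 54·5 = 4125
Noah: 309·4 + 255·3 + 112·3 + 222·3 + 69·5 + 97·1 + 54·3 = 3607
Kwame: 309·2 + 255·1 + 112·5 + 222·1 + 69·1 + 97·3 + 54·1 = 2069
Lena: 309·5 + 255·2 + 112·2 + 222·5 + 69·3 + 97·2 + 54·4 = 4006
Hassan: 309·1 + 255·4 + 112·1 + 222·4 + 69·2 + 97·4 + 54·2 = 2963
Aisha has the highest Borda score (4125).

Aisha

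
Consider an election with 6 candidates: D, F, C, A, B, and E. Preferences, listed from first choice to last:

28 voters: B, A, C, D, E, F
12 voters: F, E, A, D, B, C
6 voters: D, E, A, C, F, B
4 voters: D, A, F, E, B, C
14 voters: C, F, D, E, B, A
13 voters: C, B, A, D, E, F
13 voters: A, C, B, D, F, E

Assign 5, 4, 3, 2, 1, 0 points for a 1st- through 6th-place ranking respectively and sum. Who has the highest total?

D: 28·2 + 12·2 + 6·5 + 4·5 + 14·3 + 13·2 + 13·2 = 224
F: 28·0 + 12·5 + 6·1 + 4·3 + 14·4 + 13·0 + 13·1 = 147
C: 28·3 + 12·0 + 6·2 + 4·0 + 14·5 + 13·5 + 13·4 = 283
A: 28·4 + 12·3 + 6·3 + 4·4 + 14·0 + 13·3 + 13·5 = 286
B: 28·5 + 12·1 + 6·0 + 4·1 + 14·1 + 13·4 + 13·3 = 261
E: 28·1 + 12·4 + 6·4 + 4·2 + 14·2 + 13·1 + 13·0 = 149
A has the highest Borda score (286).

A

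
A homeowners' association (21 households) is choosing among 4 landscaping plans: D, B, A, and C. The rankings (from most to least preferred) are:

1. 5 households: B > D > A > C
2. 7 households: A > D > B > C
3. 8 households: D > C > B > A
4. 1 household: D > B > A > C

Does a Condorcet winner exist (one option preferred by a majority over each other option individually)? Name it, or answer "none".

D vs B: 16–5 for D.
D vs A: 14–7 for D.
D vs C: 21–0 for D.
D beats every other option head-to-head.

D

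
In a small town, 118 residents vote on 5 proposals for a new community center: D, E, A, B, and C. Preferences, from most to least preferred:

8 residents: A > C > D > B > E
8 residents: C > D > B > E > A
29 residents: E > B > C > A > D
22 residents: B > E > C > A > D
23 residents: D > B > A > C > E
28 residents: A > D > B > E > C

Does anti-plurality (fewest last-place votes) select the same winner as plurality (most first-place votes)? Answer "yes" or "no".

Anti-plurality — last-place votes: D 51, E 31, A 8, B 0, C 28. Winner: B.
Plurality — first-place votes: D 23, E 29, A 36, B 22, C 8. Winner: A.
The two methods disagree.

no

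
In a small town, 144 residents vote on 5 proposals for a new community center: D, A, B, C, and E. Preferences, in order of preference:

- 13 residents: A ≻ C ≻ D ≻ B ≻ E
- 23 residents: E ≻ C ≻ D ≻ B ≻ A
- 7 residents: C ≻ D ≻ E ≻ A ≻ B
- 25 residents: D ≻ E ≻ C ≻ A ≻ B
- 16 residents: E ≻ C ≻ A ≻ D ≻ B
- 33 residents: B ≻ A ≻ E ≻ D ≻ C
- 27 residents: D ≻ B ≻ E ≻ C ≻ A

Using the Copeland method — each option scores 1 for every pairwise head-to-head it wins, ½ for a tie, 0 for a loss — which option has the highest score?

D

D: beats A, B, and C; ties E → score 3.5.
A: loses to D, B, C, and E → score 0.
B: beats A and E; loses to D and C → score 2.
C: beats A and B; loses to D and E → score 2.
E: beats A and C; ties D; loses to B → score 2.5.
D has the best pairwise record.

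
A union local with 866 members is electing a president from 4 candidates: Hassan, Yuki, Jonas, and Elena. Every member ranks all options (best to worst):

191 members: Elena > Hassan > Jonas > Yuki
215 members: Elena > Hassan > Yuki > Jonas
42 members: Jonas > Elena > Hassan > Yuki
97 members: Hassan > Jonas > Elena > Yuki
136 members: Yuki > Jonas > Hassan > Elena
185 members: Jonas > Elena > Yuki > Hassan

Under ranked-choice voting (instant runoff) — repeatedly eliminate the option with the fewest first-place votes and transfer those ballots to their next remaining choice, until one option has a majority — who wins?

Jonas

Round 1: Hassan 97, Yuki 136, Jonas 227, Elena 406. Eliminate Hassan.
Round 2: Yuki 136, Jonas 324, Elena 406. Eliminate Yuki.
Round 3: Jonas 460, Elena 406. Jonas has a majority.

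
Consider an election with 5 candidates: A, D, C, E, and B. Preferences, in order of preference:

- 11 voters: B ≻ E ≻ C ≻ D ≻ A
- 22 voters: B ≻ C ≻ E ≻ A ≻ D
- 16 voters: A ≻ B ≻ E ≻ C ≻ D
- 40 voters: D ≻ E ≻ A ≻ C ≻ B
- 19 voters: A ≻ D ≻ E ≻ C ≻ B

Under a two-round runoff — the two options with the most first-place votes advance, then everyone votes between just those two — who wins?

Round 1 first-place votes: A 35, D 40, C 0, E 0, B 33.
D and A advance.
Runoff: D is preferred to A by 51 voters; A by 57.
A wins the runoff.

A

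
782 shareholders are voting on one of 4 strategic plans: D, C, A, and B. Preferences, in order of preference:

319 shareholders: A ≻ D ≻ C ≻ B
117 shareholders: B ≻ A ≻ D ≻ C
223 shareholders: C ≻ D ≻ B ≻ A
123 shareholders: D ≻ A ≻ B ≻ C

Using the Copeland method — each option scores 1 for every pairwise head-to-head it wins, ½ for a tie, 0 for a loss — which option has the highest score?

A

D: beats C and B; loses to A → score 2.
C: beats B; loses to D and A → score 1.
A: beats D, C, and B → score 3.
B: loses to D, C, and A → score 0.
A has the best pairwise record.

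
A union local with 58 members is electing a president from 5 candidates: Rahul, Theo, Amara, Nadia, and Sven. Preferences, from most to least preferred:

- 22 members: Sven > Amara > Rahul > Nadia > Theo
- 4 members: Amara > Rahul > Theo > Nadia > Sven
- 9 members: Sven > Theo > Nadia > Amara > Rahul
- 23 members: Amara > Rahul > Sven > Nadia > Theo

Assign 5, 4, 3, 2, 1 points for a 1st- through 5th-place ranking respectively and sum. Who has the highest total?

Rahul: 22·3 + 4·4 + 9·1 + 23·4 = 183
Theo: 22·1 + 4·3 + 9·4 + 23·1 = 93
Amara: 22·4 + 4·5 + 9·2 + 23·5 = 241
Nadia: 22·2 + 4·2 + 9·3 + 23·2 = 125
Sven: 22·5 + 4·1 + 9·5 + 23·3 = 228
Amara has the highest Borda score (241).

Amara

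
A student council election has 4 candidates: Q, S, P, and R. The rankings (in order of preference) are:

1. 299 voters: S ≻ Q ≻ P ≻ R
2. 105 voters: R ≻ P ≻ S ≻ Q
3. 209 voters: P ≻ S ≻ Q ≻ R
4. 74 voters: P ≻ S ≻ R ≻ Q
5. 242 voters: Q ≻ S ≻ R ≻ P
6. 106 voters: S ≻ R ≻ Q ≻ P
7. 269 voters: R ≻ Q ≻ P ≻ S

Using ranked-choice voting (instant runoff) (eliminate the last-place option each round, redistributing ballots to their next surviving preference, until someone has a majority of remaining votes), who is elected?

Round 1: Q 242, S 405, P 283, R 374. Eliminate Q.
Round 2: S 647, P 283, R 374. Eliminate P.
Round 3: S 930, R 374. S has a majority.

S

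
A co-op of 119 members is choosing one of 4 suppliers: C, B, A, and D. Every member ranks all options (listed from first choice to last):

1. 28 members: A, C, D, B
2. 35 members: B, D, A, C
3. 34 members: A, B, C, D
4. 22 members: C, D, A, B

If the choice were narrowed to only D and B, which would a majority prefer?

B

Voters preferring D to B: 50; preferring B to D: 69.
B wins the head-to-head.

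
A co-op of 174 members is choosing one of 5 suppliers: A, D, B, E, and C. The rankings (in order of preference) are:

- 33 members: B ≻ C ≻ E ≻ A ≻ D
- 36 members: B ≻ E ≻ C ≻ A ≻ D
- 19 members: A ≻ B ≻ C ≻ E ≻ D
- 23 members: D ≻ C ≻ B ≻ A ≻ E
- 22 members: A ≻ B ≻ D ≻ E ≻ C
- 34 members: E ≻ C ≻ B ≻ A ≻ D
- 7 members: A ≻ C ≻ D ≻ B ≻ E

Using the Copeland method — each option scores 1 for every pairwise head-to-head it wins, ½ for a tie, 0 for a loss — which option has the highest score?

B

A: beats D; loses to B, E, and C → score 1.
D: loses to A, B, E, and C → score 0.
B: beats A, D, E, and C → score 4.
E: beats A, D, and C; loses to B → score 3.
C: beats A and D; loses to B and E → score 2.
B has the best pairwise record.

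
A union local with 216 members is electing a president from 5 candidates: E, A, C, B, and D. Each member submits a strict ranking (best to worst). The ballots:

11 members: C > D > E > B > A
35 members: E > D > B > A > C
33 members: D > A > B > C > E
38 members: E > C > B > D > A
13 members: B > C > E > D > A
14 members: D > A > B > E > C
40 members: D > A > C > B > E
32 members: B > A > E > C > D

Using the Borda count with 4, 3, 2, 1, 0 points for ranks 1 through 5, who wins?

D

E: 11·2 + 35·4 + 33·0 + 38·4 + 13·2 + 14·1 + 40·0 + 32·2 = 418
A: 11·0 + 35·1 + 33·3 + 38·0 + 13·0 + 14·3 + 40·3 + 32·3 = 392
C: 11·4 + 35·0 + 33·1 + 38·3 + 13·3 + 14·0 + 40·2 + 32·1 = 342
B: 11·1 + 35·2 + 33·2 + 38·2 + 13·4 + 14·2 + 40·1 + 32·4 = 471
D: 11·3 + 35·3 + 33·4 + 38·1 + 13·1 + 14·4 + 40·4 + 32·0 = 537
D has the highest Borda score (537).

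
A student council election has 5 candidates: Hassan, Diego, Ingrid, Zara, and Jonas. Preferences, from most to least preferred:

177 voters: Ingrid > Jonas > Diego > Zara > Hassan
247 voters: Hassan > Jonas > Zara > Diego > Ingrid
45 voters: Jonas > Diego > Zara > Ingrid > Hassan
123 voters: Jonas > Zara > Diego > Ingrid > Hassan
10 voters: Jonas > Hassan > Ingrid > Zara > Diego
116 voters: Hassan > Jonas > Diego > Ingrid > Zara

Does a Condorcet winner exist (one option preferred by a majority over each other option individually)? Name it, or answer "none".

Hassan vs Diego: 373–345 for Hassan.
Hassan vs Ingrid: 373–345 for Hassan.
Hassan vs Zara: 373–345 for Hassan.
Hassan vs Jonas: 363–355 for Hassan.
Hassan beats every other option head-to-head.

Hassan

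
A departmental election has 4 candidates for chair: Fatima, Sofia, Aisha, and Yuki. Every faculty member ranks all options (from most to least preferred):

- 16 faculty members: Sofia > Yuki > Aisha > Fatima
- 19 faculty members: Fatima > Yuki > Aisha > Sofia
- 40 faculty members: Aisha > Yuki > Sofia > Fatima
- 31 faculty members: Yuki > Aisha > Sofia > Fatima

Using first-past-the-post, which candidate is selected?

Aisha

First-place votes: Fatima 19, Sofia 16, Aisha 40, Yuki 31.
Aisha has the most first-place votes.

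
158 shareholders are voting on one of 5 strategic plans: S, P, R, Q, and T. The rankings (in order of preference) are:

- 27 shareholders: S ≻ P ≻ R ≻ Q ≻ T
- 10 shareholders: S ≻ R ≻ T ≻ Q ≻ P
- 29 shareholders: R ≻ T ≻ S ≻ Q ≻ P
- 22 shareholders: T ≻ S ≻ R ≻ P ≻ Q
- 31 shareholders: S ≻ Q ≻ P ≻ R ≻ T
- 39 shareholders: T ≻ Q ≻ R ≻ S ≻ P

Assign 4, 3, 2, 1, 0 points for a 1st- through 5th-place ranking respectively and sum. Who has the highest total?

S: 27·4 + 10·4 + 29·2 + 22·3 + 31·4 + 39·1 = 435
P: 27·3 + 10·0 + 29·0 + 22·1 + 31·2 + 39·0 = 165
R: 27·2 + 10·3 + 29·4 + 22·2 + 31·1 + 39·2 = 353
Q: 27·1 + 10·1 + 29·1 + 22·0 + 31·3 + 39·3 = 276
T: 27·0 + 10·2 + 29·3 + 22·4 + 31·0 + 39·4 = 351
S has the highest Borda score (435).

S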